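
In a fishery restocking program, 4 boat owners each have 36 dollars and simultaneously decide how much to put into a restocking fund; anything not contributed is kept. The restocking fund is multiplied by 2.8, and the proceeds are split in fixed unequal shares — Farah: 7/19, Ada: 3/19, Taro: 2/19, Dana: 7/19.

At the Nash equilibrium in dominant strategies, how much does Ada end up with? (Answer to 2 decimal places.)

67.83 dollars

Each unit j contributes comes back to j as 2.8 × (j's share), so j prefers to contribute only if that share exceeds 1/2.8 = 0.3571; otherwise keeping the unit dominates.
Farah and Dana clear that bar, contributing 36 each; the remaining 2 contribute 0. Total contributed: 72.
Ada keeps 36 and receives 2.8 × 72 × 3/19 = 31.83 from the restocking fund, for a payoff of 67.83.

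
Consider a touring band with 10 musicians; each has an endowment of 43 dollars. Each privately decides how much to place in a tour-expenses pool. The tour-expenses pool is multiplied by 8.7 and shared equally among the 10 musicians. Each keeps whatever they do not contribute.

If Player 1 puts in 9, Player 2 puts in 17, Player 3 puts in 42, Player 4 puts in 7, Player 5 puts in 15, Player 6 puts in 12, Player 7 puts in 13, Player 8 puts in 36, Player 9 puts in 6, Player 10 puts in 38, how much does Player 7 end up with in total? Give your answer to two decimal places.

199.65 dollars

Total contributed: 9 + 17 + 42 + 7 + 15 + 12 + 13 + 36 + 6 + 38 = 195.
Each receives 8.7 × 195 / 10 = 169.65 from the tour-expenses pool.
Player 7 keeps 43 − 13 = 30, so Player 7's payoff is 30 + 169.65 = 199.65.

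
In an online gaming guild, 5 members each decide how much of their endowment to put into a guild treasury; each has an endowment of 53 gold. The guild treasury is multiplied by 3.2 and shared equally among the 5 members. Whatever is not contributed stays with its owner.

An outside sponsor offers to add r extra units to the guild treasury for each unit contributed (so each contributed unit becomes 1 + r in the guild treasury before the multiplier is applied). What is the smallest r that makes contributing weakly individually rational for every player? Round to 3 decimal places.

0.563

With matching at rate r, one contributed unit becomes (1 + r) in the guild treasury and returns 3.2 × (1 + r) / 5 to the contributor.
Setting this equal to 1: 1 + r = 5/3.2 = 1.5625.
So the minimum matching rate is r = 1.5625 − 1 = 0.563.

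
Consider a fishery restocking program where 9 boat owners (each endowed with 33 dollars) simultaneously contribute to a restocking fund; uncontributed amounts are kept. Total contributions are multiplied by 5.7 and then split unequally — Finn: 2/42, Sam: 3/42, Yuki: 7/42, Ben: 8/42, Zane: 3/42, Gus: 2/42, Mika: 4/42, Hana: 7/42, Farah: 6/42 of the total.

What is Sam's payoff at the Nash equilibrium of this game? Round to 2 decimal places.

Each unit j contributes comes back to j as 5.7 × (j's share), so j prefers to contribute only if that share exceeds 1/5.7 = 0.1754; otherwise keeping the unit dominates.
Ben alone (share 8/42) is above the threshold, contributing 33; the remaining 8 contribute 0. Total contributed: 33.
Sam keeps 33 and receives 5.7 × 33 × 3/42 = 13.44 from the restocking fund, for a payoff of 46.44.

46.44 dollars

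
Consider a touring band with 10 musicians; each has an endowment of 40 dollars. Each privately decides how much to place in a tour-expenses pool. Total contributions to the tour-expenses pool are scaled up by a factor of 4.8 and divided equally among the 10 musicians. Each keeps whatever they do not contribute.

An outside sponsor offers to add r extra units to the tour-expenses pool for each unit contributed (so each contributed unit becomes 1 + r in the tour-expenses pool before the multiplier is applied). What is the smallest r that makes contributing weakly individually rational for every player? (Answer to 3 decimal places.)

With matching at rate r, one contributed unit becomes (1 + r) in the tour-expenses pool and returns 4.8 × (1 + r) / 10 to the contributor.
Setting this equal to 1: 1 + r = 10/4.8 = 2.0833.
So the minimum matching rate is r = 2.0833 − 1 = 1.083.

1.083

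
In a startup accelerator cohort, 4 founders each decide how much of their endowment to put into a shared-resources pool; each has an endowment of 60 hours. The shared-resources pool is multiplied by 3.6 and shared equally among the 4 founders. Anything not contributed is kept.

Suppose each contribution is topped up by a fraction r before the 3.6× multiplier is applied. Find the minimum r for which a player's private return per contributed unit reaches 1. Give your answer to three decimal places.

0.111

With matching at rate r, one contributed unit becomes (1 + r) in the shared-resources pool and returns 3.6 × (1 + r) / 4 to the contributor.
Setting this equal to 1: 1 + r = 4/3.6 = 1.1111.
So the minimum matching rate is r = 1.1111 − 1 = 0.111.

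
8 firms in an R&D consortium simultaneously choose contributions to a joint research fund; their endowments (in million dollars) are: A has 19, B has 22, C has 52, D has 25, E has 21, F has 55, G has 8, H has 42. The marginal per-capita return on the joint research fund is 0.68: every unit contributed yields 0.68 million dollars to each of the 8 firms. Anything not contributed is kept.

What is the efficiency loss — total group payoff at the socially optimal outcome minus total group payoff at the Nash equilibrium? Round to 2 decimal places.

1083.36 million dollars

The private return per contributed unit is 0.68 < 1 for everyone, so the Nash equilibrium is zero contribution and the group total is Σ E_j = 19 + 22 + 52 + 25 + 21 + 55 + 8 + 42 = 244.
Each contributed unit returns 5.440 to the group, so the social optimum is full contribution by everyone: group total = 5.440 × 244 = 1327.36.
Efficiency loss = (5.440 − 1) × 244 = 1083.36.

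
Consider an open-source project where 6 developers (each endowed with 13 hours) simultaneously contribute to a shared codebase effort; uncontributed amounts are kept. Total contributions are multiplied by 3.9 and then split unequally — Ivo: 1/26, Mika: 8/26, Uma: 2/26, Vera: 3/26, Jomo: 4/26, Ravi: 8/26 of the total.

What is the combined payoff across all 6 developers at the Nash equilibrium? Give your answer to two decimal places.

For player j, contributing a unit is worthwhile iff 3.9 × (j's share) ≥ 1, i.e. iff j's share is at least 0.2564.
Mika and Ravi clear that bar, contributing 13 each; the remaining 4 contribute 0. Total contributed: 26.
The shared codebase effort pays out 3.9 × 26 = 101.40 in total (split across the unequal shares, but the aggregate is all that matters for the group sum).
The 4 free-riders keep 13 each, adding 52. Group total = 52 + 101.40 = 153.40.

153.40 hours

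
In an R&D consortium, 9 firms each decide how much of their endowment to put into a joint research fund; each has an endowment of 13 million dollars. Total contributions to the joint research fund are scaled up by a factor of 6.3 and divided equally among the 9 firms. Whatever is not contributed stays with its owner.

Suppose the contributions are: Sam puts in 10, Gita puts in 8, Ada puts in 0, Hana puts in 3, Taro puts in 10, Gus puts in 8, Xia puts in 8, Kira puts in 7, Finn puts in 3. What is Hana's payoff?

Total contributed: 10 + 8 + 0 + 3 + 10 + 8 + 8 + 7 + 3 = 57.
Each receives 6.3 × 57 / 9 = 39.90 from the joint research fund.
Hana keeps 13 − 3 = 10, so Hana's payoff is 10 + 39.90 = 49.90.

49.90 million dollars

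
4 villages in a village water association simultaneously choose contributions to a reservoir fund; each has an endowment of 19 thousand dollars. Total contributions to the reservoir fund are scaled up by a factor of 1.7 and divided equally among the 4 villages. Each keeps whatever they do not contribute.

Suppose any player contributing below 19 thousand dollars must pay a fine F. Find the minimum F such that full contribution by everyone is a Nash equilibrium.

Given the others contribute fully, the best deviation is to contribute 0 (any partial contribution still incurs the fine and gives up units whose private return 0.4250 is below 1).
Deviating from 19 to 0 saves 19 thousand dollars but forfeits the deviator's share of the drop in the reservoir fund: 1.7/4 × 19 = 8.07.
So the deviation gain is 19 − 8.07 = 10.93, and the fine must be at least 10.93 thousand dollars to wipe it out.

10.93 thousand dollars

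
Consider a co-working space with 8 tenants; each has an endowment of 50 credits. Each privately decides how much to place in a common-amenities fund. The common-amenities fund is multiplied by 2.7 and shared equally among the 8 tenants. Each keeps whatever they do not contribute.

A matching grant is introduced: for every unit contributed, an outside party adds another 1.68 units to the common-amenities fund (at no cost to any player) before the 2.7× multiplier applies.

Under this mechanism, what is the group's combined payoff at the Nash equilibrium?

400.00 credits

Even with the mechanism, each unit contributed returns only 2.7 × 2.68 / 8 = 0.9045 per unit of net cost, so contributing nothing is still dominant.
At the Nash equilibrium no one contributes; group total payoff = 8 × 50 = 400.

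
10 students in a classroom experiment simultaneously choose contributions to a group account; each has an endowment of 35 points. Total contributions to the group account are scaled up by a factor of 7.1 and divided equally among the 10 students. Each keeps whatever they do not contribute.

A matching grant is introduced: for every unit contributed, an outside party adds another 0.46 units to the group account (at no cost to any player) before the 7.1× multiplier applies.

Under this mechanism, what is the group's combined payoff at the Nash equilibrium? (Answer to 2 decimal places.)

With the mechanism, a contributed unit returns 7.1 × 1.46 / 10 = 1.0366 per unit of net cost to the contributor — now above 1 — so contributing fully is weakly dominant for every player.
So the Nash equilibrium is full contribution by all 10; the group earns 7.1 × 1.46 × 350 = 3628.10.

3628.10 points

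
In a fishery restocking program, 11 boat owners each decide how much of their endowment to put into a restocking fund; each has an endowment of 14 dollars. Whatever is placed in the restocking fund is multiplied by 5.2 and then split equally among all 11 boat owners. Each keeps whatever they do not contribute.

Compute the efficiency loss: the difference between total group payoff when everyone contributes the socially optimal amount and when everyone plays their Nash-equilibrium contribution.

646.80 dollars

Each contributed unit returns 5.2/11 = 0.4727 to its contributor — below 1 — so contributing 0 is dominant for every player. At the Nash equilibrium everyone keeps their 14, and the group total is 11 × 14 = 154.
Each contributed unit returns 5.200 to the group as a whole (0.4727 to each of 11 players), which exceeds 1, so the social optimum is full contribution: group total = 5.200 × 154 = 800.80.
Efficiency loss = 800.80 − 154 = 646.80.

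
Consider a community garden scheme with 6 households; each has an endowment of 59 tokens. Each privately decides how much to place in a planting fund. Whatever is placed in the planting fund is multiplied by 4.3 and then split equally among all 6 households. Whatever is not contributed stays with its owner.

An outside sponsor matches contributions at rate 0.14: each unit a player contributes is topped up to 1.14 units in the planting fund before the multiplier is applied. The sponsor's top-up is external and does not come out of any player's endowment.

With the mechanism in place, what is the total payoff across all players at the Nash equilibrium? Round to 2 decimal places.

The effective private return is 4.3 × 1.14 / 6 = 0.8170, which is still under 1, so the mechanism doesn't change anyone's dominant strategy: zero contribution.
At the Nash equilibrium no one contributes; group total payoff = 6 × 59 = 354.

354.00 tokens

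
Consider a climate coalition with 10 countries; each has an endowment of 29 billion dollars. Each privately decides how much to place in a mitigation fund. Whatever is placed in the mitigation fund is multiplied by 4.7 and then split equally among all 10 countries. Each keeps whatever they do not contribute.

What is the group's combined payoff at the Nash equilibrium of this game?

290.00 billion dollars

Each contributed unit returns 4.7/10 = 0.4700 to its contributor — below 1 — so contributing 0 is dominant for every player. At the Nash equilibrium everyone keeps their 29, and the group total is 10 × 29 = 290.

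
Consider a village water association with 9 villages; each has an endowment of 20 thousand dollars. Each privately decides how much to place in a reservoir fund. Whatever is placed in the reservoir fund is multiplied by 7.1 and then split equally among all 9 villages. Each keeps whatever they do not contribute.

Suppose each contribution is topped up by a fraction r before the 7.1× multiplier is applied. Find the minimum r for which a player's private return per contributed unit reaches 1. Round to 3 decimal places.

0.268

With matching at rate r, one contributed unit becomes (1 + r) in the reservoir fund and returns 7.1 × (1 + r) / 9 to the contributor.
Setting this equal to 1: 1 + r = 9/7.1 = 1.2676.
So the minimum matching rate is r = 1.2676 − 1 = 0.268.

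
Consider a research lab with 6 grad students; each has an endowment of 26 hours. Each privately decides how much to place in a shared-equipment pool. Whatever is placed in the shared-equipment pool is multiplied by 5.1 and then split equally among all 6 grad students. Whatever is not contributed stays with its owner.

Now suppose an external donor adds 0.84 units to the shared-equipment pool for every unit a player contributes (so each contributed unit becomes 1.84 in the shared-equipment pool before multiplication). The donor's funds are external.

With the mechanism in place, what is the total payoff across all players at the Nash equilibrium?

1463.90 hours

With the mechanism, a contributed unit returns 5.1 × 1.84 / 6 = 1.5640 per unit of net cost to the contributor — now above 1 — so contributing fully is weakly dominant for every player.
At the Nash equilibrium everyone contributes 26. Group total payoff = 5.1 × 1.84 × 156 = 1463.90.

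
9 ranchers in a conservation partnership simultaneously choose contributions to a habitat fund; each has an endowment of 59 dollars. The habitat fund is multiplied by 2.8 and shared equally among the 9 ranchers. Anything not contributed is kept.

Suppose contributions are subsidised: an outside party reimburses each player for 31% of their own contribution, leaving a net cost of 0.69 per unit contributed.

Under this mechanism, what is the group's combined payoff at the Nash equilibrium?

531.00 dollars

The effective private return is (2.8/9) / 0.69 = 0.4509, which is still under 1, so the mechanism doesn't change anyone's dominant strategy: zero contribution.
At the Nash equilibrium no one contributes; group total payoff = 9 × 59 = 531.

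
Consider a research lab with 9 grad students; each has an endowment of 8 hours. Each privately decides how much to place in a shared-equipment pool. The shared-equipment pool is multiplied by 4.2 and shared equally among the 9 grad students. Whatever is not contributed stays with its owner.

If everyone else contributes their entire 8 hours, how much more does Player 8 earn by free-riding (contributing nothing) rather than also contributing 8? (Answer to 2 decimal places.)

4.27 hours

Switching from a contribution of 8 to 0 lets Player 8 keep an extra 8 hours, but lowers the shared-equipment pool by 8, which costs Player 8 their own share of that drop: 4.2/9 × 8 = 3.73.
Net gain = 8 − 3.73 = 4.27. The private return per contributed unit (0.4667) is below 1, so free-riding is indeed the best response regardless of what the others do.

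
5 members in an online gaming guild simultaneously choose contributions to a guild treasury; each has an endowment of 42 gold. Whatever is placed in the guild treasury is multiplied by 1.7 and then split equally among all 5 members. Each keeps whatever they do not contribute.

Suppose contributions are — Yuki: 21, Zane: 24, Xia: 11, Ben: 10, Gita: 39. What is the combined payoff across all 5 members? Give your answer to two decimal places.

Total contributed: 21 + 24 + 11 + 10 + 39 = 105; total kept: 5 × 42 − 105 = 105.
The guild treasury pays out 1.7 × 105 = 178.50 in aggregate.
Group total = 105 + 178.50 = 283.50.

283.50 gold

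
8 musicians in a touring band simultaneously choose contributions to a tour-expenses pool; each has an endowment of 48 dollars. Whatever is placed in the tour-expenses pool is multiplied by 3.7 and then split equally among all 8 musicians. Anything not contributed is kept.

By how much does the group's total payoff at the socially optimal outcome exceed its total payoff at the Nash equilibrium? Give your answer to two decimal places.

Each contributed unit returns 3.7/8 = 0.4625 to its contributor — below 1 — so contributing 0 is dominant for every player. At the Nash equilibrium everyone keeps their 48, and the group total is 8 × 48 = 384.
Each contributed unit returns 3.700 to the group as a whole (0.4625 to each of 8 players), which exceeds 1, so the social optimum is full contribution: group total = 3.700 × 384 = 1420.80.
Efficiency loss = 1420.80 − 384 = 1036.80.

1036.80 dollars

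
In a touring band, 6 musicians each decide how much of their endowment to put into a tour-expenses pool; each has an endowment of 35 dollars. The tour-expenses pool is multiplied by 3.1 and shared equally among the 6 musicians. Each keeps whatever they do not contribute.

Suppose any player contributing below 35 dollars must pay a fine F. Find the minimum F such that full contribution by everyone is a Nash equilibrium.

Given the others contribute fully, the best deviation is to contribute 0 (any partial contribution still incurs the fine and gives up units whose private return 0.5167 is below 1).
Deviating from 35 to 0 saves 35 dollars but forfeits the deviator's share of the drop in the tour-expenses pool: 3.1/6 × 35 = 18.08.
So the deviation gain is 35 − 18.08 = 16.92, and the fine must be at least 16.92 dollars to wipe it out.

16.92 dollars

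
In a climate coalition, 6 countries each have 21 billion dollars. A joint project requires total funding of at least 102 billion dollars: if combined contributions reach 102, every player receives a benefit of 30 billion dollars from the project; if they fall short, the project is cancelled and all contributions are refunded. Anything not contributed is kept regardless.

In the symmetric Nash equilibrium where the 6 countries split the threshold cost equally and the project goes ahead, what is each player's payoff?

34 billion dollars

Equal share of the threshold: 102/6 = 17.
At this profile no one gains by cutting their contribution: any cut drops the total below 102, the project is cancelled, contributions are refunded, and the deviator ends with 21, which is less than 21 − 17 + 30 = 34. Contributing more than 17 just wastes the excess. So contributing exactly 17 is a best response.
Each player's payoff: 21 − 17 + 30 = 34.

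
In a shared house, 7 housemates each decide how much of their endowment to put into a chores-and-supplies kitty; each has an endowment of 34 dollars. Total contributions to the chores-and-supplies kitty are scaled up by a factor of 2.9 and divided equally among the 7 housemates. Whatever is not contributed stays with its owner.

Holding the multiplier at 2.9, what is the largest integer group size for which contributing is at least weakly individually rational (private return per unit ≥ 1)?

Private return per unit is 2.9/(group size), which is ≥ 1 whenever the group size is ≤ 2.9.
The largest such integer is 2.

2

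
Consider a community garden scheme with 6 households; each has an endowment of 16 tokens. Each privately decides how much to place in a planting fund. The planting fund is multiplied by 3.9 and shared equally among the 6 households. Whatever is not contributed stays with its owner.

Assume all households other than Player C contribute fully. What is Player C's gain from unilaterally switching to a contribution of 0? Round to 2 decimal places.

5.60 tokens

Switching from a contribution of 16 to 0 lets Player C keep an extra 16 tokens, but lowers the planting fund by 16, which costs Player C their own share of that drop: 3.9/6 × 16 = 10.40.
Net gain = 16 − 10.40 = 5.60. The private return per contributed unit (0.6500) is below 1, so free-riding is indeed the best response regardless of what the others do.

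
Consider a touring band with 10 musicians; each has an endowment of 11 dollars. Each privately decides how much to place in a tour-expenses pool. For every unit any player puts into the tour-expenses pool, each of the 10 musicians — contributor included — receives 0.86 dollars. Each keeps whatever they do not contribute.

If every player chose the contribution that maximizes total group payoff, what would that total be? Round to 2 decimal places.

Each contributed unit returns 8.600 to the group as a whole (0.86 to each of 10 players), which exceeds 1, so the social optimum is full contribution: group total = 8.600 × 110 = 946.00.

946.00 dollars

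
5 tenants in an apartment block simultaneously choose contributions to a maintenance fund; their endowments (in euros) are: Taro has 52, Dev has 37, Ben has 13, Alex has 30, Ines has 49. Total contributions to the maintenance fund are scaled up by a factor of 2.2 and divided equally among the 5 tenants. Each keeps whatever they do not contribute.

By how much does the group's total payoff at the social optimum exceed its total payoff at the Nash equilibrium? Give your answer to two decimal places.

217.20 euros

The private return per contributed unit is 2.2/5 = 0.4400 < 1 for every player regardless of endowment, so the Nash equilibrium is zero contribution and the group total is Σ E_j = 52 + 37 + 13 + 30 + 49 = 181.
Each contributed unit returns 2.200 to the group, so the social optimum is full contribution by everyone: group total = 2.200 × 181 = 398.20.
Efficiency loss = (2.200 − 1) × 181 = 217.20.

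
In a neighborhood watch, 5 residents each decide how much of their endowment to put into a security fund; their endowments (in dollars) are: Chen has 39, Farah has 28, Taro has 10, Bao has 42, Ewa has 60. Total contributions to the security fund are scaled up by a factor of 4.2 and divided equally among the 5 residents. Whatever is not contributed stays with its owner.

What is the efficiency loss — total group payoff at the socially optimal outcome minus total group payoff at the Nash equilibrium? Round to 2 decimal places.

The private return per contributed unit is 4.2/5 = 0.8400 < 1 for every player regardless of endowment, so the Nash equilibrium is zero contribution and the group total is Σ E_j = 39 + 28 + 10 + 42 + 60 = 179.
Each contributed unit returns 4.200 to the group, so the social optimum is full contribution by everyone: group total = 4.200 × 179 = 751.80.
Efficiency loss = (4.200 − 1) × 179 = 572.80.

572.80 dollars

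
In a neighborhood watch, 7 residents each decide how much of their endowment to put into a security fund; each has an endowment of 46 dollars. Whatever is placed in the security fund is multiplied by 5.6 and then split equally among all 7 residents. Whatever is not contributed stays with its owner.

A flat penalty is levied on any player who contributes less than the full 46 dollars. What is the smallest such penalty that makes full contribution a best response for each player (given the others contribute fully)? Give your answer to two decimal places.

9.20 dollars

Given the others contribute fully, the best deviation is to contribute 0 (any partial contribution still incurs the fine and gives up units whose private return 0.8000 is below 1).
Deviating from 46 to 0 saves 46 dollars but forfeits the deviator's share of the drop in the security fund: 5.6/7 × 46 = 36.80.
So the deviation gain is 46 − 36.80 = 9.20, and the fine must be at least 9.20 dollars to wipe it out.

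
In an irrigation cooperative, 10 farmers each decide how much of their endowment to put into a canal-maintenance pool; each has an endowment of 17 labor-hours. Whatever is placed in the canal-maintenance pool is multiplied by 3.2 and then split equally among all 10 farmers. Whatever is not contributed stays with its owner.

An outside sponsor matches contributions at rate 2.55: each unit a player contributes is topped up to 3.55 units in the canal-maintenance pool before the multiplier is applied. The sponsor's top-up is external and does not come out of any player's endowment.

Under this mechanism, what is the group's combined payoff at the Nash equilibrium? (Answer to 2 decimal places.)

1931.20 labor-hours

With the mechanism, a contributed unit returns 3.2 × 3.55 / 10 = 1.1360 per unit of net cost to the contributor — now above 1 — so contributing fully is weakly dominant for every player.
So the Nash equilibrium is full contribution by all 10; the group earns 3.2 × 3.55 × 170 = 1931.20.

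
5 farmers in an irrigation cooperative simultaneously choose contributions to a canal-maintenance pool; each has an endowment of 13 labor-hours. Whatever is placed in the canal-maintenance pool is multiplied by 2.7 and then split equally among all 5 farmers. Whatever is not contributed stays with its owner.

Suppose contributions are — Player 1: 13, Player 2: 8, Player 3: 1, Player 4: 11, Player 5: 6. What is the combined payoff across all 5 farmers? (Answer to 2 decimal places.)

131.30 labor-hours

Total contributed: 13 + 8 + 1 + 11 + 6 = 39; total kept: 5 × 13 − 39 = 26.
The canal-maintenance pool pays out 2.7 × 39 = 105.30 in aggregate.
Group total = 26 + 105.30 = 131.30.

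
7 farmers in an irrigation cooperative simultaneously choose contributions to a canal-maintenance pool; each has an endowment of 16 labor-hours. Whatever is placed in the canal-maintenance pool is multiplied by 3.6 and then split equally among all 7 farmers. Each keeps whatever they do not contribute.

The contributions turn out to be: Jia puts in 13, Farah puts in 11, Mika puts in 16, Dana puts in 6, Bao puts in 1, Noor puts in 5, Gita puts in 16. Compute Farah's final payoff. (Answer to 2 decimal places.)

Total contributed: 13 + 11 + 16 + 6 + 1 + 5 + 16 = 68.
Each receives 3.6 × 68 / 7 = 34.97 from the canal-maintenance pool.
Farah keeps 16 − 11 = 5, so Farah's payoff is 5 + 34.97 = 39.97.

39.97 labor-hours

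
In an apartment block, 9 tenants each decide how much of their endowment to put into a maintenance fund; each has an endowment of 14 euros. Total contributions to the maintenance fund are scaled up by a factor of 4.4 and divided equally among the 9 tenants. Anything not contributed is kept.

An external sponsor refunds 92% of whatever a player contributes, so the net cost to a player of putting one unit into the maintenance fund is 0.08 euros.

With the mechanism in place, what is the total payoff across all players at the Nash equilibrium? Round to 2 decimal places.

Under the mechanism each unit contributed yields (4.4/9) / 0.08 = 6.1111 back to its contributor per unit of net cost, which exceeds 1, making full contribution the dominant choice for everyone.
So the Nash equilibrium is full contribution by all 9; the group earns 9 × (14 × 0.92 + 4.4 × 14) = 670.32.

670.32 euros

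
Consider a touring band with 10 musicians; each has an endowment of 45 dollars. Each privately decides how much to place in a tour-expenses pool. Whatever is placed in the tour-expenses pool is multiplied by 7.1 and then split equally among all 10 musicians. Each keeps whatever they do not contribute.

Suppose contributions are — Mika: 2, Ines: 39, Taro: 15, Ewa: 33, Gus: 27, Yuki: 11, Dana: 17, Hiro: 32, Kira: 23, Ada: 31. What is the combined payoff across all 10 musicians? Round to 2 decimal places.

Total contributed: 2 + 39 + 15 + 33 + 27 + 11 + 17 + 32 + 23 + 31 = 230; total kept: 10 × 45 − 230 = 220.
The tour-expenses pool pays out 7.1 × 230 = 1633.00 in aggregate.
Group total = 220 + 1633.00 = 1853.00.

1853.00 dollars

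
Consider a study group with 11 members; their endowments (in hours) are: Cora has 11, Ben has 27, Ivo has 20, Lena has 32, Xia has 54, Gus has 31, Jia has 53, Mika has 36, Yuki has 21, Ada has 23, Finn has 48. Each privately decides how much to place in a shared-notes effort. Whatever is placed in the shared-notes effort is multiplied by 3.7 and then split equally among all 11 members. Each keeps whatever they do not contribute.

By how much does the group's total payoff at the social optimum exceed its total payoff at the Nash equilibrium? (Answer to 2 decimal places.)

961.20 hours

The private return per contributed unit is 3.7/11 = 0.3364 < 1 for every player regardless of endowment, so the Nash equilibrium is zero contribution and the group total is Σ E_j = 11 + 27 + 20 + 32 + 54 + 31 + 53 + 36 + 21 + 23 + 48 = 356.
Each contributed unit returns 3.700 to the group, so the social optimum is full contribution by everyone: group total = 3.700 × 356 = 1317.20.
Efficiency loss = (3.700 − 1) × 356 = 961.20.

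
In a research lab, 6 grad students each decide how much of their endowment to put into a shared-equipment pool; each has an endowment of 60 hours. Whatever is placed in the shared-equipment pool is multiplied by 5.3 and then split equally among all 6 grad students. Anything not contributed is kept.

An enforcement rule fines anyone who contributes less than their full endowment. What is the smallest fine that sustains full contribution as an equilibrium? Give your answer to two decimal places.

Given the others contribute fully, the best deviation is to contribute 0 (any partial contribution still incurs the fine and gives up units whose private return 0.8833 is below 1).
Deviating from 60 to 0 saves 60 hours but forfeits the deviator's share of the drop in the shared-equipment pool: 5.3/6 × 60 = 53.00.
So the deviation gain is 60 − 53.00 = 7.00, and the fine must be at least 7.00 hours to wipe it out.

7.00 hours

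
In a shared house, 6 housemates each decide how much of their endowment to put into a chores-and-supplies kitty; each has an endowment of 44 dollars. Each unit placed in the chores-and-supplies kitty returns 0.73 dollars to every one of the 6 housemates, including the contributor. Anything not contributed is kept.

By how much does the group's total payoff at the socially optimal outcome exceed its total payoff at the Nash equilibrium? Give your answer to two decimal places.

892.32 dollars

The private return per contributed unit is 0.73 < 1, so contributing 0 is dominant for every player. At the Nash equilibrium everyone keeps their 44, and the group total is 6 × 44 = 264.
Each contributed unit returns 4.380 to the group as a whole (0.73 to each of 6 players), which exceeds 1, so the social optimum is full contribution: group total = 4.380 × 264 = 1156.32.
Efficiency loss = 1156.32 − 264 = 892.32.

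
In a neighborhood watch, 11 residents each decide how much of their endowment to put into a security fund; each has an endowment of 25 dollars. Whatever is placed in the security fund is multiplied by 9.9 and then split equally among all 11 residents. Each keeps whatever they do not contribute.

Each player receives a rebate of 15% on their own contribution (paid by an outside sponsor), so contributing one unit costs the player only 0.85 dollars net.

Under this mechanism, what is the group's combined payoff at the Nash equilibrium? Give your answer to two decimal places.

With the mechanism, a contributed unit returns (9.9/11) / 0.85 = 1.0588 per unit of net cost to the contributor — now above 1 — so contributing fully is weakly dominant for every player.
So the Nash equilibrium is full contribution by all 11; the group earns 11 × (25 × 0.15 + 9.9 × 25) = 2763.75.

2763.75 dollars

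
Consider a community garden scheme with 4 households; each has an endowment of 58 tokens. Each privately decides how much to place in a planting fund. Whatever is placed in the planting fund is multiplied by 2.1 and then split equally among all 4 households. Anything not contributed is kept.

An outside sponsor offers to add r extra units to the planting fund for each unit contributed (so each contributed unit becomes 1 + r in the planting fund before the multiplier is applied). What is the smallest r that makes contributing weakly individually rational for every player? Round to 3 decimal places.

With matching at rate r, one contributed unit becomes (1 + r) in the planting fund and returns 2.1 × (1 + r) / 4 to the contributor.
Setting this equal to 1: 1 + r = 4/2.1 = 1.9048.
So the minimum matching rate is r = 1.9048 − 1 = 0.905.

0.905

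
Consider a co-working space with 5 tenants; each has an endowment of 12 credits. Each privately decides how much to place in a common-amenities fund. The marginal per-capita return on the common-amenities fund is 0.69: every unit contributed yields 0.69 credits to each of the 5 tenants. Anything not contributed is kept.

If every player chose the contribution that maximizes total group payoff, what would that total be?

Each contributed unit returns 3.450 to the group as a whole (0.69 to each of 5 players), which exceeds 1, so the social optimum is full contribution: group total = 3.450 × 60 = 207.00.

207.00 credits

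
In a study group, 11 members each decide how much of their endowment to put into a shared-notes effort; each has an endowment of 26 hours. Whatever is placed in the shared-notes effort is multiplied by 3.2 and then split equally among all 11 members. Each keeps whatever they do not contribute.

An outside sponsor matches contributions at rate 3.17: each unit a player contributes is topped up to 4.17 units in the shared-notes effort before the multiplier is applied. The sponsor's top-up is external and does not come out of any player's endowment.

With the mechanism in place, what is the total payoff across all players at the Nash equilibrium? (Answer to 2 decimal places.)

Under the mechanism each unit contributed yields 3.2 × 4.17 / 11 = 1.2131 back to its contributor per unit of net cost, which exceeds 1, making full contribution the dominant choice for everyone.
So the Nash equilibrium is full contribution by all 11; the group earns 3.2 × 4.17 × 286 = 3816.38.

3816.38 hours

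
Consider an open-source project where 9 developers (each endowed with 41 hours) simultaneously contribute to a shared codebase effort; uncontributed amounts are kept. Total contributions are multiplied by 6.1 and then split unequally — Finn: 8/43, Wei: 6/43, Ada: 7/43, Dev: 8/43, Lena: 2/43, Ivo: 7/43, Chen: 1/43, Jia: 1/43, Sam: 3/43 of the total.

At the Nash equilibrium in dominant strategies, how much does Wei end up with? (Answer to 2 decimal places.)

Player j's private return per contributed unit is 6.1 × (j's share). Contributing is weakly dominant for j when that share is at least 1/6.1 = 0.1639, and contributing 0 is dominant otherwise.
The shares above 0.1639 belong to Finn and Dev, contributing 41 each; the remaining 7 contribute 0. Total contributed: 82.
Wei keeps 41 and receives 6.1 × 82 × 6/43 = 69.80 from the shared codebase effort, for a payoff of 110.80.

110.80 hours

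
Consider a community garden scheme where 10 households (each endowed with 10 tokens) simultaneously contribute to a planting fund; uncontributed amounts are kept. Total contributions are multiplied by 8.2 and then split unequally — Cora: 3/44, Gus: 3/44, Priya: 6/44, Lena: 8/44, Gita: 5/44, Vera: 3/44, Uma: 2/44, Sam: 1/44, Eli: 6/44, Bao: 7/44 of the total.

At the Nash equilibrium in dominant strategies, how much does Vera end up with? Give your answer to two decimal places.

Each unit j contributes comes back to j as 8.2 × (j's share), so j prefers to contribute only if that share exceeds 1/8.2 = 0.1220; otherwise keeping the unit dominates.
The shares above 0.1220 belong to Priya, Lena, Eli and Bao, contributing 10 each; the remaining 6 contribute 0. Total contributed: 40.
Vera keeps 10 and receives 8.2 × 40 × 3/44 = 22.36 from the planting fund, for a payoff of 32.36.

32.36 tokens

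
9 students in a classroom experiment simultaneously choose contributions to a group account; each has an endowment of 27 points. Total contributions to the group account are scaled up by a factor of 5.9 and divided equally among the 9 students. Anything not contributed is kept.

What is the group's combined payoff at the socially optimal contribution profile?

1433.70 points

Each contributed unit returns 5.900 to the group as a whole (0.6556 to each of 9 players), which exceeds 1, so the social optimum is full contribution: group total = 5.900 × 243 = 1433.70.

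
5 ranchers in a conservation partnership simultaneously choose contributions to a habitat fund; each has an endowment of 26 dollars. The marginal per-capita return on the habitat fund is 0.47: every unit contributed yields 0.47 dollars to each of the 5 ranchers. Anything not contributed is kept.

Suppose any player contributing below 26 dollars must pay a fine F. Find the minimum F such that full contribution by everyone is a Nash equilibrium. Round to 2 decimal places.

13.78 dollars

Given the others contribute fully, the best deviation is to contribute 0 (any partial contribution still incurs the fine and gives up units whose private return 0.47 is below 1).
Deviating from 26 to 0 saves 26 dollars but forfeits the deviator's share of the drop in the habitat fund: 0.47 × 26 = 12.22.
So the deviation gain is 26 − 12.22 = 13.78, and the fine must be at least 13.78 dollars to wipe it out.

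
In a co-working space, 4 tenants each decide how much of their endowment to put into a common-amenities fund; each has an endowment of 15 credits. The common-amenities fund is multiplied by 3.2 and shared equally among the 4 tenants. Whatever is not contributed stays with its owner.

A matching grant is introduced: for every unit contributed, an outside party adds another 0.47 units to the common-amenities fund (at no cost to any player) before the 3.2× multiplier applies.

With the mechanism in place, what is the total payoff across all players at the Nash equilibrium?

The effective private return per unit is now 3.2 × 1.47 / 4 = 1.1760 > 1, so every player's dominant strategy flips to full contribution.
So the Nash equilibrium is full contribution by all 4; the group earns 3.2 × 1.47 × 60 = 282.24.

282.24 credits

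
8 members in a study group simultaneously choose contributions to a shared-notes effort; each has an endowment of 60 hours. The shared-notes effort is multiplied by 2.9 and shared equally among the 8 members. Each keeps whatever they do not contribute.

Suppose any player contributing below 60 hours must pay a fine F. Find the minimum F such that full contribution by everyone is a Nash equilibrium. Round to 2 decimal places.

Given the others contribute fully, the best deviation is to contribute 0 (any partial contribution still incurs the fine and gives up units whose private return 0.3625 is below 1).
Deviating from 60 to 0 saves 60 hours but forfeits the deviator's share of the drop in the shared-notes effort: 2.9/8 × 60 = 21.75.
So the deviation gain is 60 − 21.75 = 38.25, and the fine must be at least 38.25 hours to wipe it out.

38.25 hours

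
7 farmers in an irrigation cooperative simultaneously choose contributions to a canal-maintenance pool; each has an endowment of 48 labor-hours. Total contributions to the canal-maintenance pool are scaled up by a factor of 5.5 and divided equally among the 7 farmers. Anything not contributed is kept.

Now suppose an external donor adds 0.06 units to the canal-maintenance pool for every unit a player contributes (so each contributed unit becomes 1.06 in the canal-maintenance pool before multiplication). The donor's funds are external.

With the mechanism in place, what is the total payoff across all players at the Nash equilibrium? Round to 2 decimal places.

336.00 labor-hours

The effective private return is 5.5 × 1.06 / 7 = 0.8329, which is still under 1, so the mechanism doesn't change anyone's dominant strategy: zero contribution.
At the Nash equilibrium no one contributes; group total payoff = 7 × 48 = 336.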